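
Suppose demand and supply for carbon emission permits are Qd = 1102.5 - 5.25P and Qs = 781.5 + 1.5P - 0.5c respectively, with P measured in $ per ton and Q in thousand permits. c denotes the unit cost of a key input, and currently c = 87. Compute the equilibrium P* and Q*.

With c = 87, supply is Qs = 738 + 1.5P.
Set Qd = Qs: 1102.5 - 5.25P = 738 + 1.5P, so 364.5 = 6.75P and P* = 54.
Plugging P* into demand: Q* = 1102.5 - 5.25(54) = 819.

P* = 54, Q* = 819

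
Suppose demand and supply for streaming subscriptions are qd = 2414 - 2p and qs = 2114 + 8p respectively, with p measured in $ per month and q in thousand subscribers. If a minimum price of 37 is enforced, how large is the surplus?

Evaluating both curves at the floor price 37 gives qd = 2340, qs = 2410.
Surplus = qs - qd = 2410 - 2340 = 70.

Surplus = 70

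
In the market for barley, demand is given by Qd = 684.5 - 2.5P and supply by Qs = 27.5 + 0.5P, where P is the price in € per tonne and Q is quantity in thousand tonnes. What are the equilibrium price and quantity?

Set Qd = Qs: 684.5 - 2.5P = 27.5 + 0.5P, so 657 = 3P and P* = 219.
Plugging P* into demand: Q* = 684.5 - 2.5(219) = 137.

P* = 219, Q* = 137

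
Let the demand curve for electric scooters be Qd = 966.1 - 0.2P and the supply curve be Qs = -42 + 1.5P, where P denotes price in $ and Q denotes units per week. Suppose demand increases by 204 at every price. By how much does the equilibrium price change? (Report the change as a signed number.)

At equilibrium Qd = Qs, so 966.1 - 0.2P = -42 + 1.5P; collecting terms, 1008.1 = 1.7P and P* = 593.
Substitute back: Q* = 966.1 - 0.2(593) = 847.5.
After the shift, demand is Qd = 1170.1 - 0.2P.
New equilibrium: 1212.1 = 1.7P, so P = 713 and Q = 1027.5.
ΔP = 713 - 593 = 120.

ΔP = 120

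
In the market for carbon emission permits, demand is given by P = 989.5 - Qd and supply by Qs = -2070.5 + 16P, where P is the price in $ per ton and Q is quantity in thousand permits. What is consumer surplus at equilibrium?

In direct form, Qd = 989.5 - P.
At equilibrium Qd = Qs, so 989.5 - P = -2070.5 + 16P; collecting terms, 3060 = 17P and P* = 180.
Substitute back: Q* = 989.5 - 180 = 809.5.
Demand choke price (Qd = 0): P = 989.5. Consumer surplus = ½ × (989.5 - 180) × 809.5 = 327645.125.

Consumer surplus = 327645.125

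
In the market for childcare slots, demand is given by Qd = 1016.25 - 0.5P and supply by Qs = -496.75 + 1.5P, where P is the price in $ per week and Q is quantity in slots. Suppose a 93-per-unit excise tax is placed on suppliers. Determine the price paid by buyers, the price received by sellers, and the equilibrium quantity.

P_b = 826.25, P_s = 733.25, Q = 603.125

With a tax of 93 on suppliers, they supply based on the net price P_s = P_b - 93, so Qs = -636.25 + 1.5P_b.
Equate demand and the shifted supply: 1016.25 - 0.5P_b = -636.25 + 1.5P_b, giving 2P_b = 1652.5, so P_b = 826.25.
Then P_s = 826.25 - 93 = 733.25 and Q = 1016.25 - 0.5(826.25) = 603.125.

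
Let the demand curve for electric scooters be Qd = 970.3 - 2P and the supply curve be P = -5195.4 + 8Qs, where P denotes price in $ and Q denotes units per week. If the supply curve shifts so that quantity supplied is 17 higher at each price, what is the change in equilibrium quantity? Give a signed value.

ΔQ = 16

Inverting to quantity form: Qs = 649.425 + 0.125P.
At equilibrium Qd = Qs, so 970.3 - 2P = 649.425 + 0.125P; collecting terms, 320.875 = 2.125P and P* = 151.
Substitute back: Q* = 970.3 - 2(151) = 668.3.
After the shift, supply is Qs = 666.425 + 0.125P.
Re-solving, 2.125P = 303.875 gives P = 143 and Q = 684.3.
ΔQ = 684.3 - 668.3 = 16.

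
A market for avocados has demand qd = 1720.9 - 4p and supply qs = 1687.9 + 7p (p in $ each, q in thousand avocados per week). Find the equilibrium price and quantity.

Equating demand and supply, 1720.9 - 4p = 1687.9 + 7p gives 11p = 33, so p* = 3.
Plugging p* into demand: q* = 1720.9 - 4(3) = 1708.9.

p* = 3, q* = 1708.9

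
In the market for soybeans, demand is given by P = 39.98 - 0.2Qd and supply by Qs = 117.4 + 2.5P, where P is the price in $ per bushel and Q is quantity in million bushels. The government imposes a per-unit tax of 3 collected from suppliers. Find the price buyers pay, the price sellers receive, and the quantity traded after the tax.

In direct form, Qd = 199.9 - 5P.
Suppliers keep P_s = P_b - 3 per unit, so supply in terms of the buyer price is Qs = 109.9 + 2.5P_b.
Equate demand and the shifted supply: 199.9 - 5P_b = 109.9 + 2.5P_b, giving 7.5P_b = 90, so P_b = 12.
Then P_s = 12 - 3 = 9 and Q = 199.9 - 5(12) = 139.9.

P_b = 12, P_s = 9, Q = 139.9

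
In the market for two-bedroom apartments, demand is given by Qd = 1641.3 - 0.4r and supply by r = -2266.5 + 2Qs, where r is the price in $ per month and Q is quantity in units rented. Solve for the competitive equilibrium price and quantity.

Solving each curve for Q: Qs = 1133.25 + 0.5r.
Equating demand and supply, 1641.3 - 0.4r = 1133.25 + 0.5r gives 0.9r = 508.05, so r* = 564.5.
From the demand curve, Q* = 1641.3 - 0.4(564.5) = 1415.5.

r* = 564.5, Q* = 1415.5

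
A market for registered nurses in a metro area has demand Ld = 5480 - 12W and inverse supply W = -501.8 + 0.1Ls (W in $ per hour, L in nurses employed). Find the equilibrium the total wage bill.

The total wage bill = 109788

Rewriting in direct form: Ls = 5018 + 10W.
At equilibrium Ld = Ls, so 5480 - 12W = 5018 + 10W; collecting terms, 462 = 22W and W* = 21.
Then L* = 5480 - 12(21) = 5228.
The total wage bill = W* × L* = 21 × 5228 = 109788.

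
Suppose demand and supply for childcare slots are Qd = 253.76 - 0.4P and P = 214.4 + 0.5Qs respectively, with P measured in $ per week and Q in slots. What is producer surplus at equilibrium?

Producer surplus = 4900

In direct form, Qs = -428.8 + 2P.
Equating demand and supply, 253.76 - 0.4P = -428.8 + 2P gives 2.4P = 682.56, so P* = 284.4.
From the demand curve, Q* = 253.76 - 0.4(284.4) = 140.
Supply choke price (Qs = 0): P = 214.4. Producer surplus = ½ × (284.4 - 214.4) × 140 = 4900.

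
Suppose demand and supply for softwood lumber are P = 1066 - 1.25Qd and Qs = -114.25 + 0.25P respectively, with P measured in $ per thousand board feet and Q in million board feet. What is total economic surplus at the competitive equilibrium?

Solving each curve for Q: Qd = 852.8 - 0.8P.
Set Qd = Qs: 852.8 - 0.8P = -114.25 + 0.25P, so 967.05 = 1.05P and P* = 921.
Then Q* = 852.8 - 0.8(921) = 116.
Demand choke price = 1066; supply choke price = 457. CS = ½(1066 - 921)(116) = 8410; PS = ½(921 - 457)(116) = 26912. Total surplus = 35322.

Total surplus = 35322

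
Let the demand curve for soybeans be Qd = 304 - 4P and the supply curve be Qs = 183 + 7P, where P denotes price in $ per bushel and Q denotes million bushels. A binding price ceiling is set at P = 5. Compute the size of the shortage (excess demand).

Evaluating both curves at the ceiling price 5 gives Qd = 284, Qs = 218.
Shortage = Qd - Qs = 284 - 218 = 66.

Shortage = 66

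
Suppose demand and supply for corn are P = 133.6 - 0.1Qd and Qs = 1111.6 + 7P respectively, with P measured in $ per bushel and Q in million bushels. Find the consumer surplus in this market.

Solving each curve for Q: Qd = 1336 - 10P.
Equating demand and supply, 1336 - 10P = 1111.6 + 7P gives 17P = 224.4, so P* = 13.2.
Substitute back: Q* = 1336 - 10(13.2) = 1204.
Demand choke price (Qd = 0): P = 1336/10 = 133.6. Consumer surplus = ½ × (133.6 - 13.2) × 1204 = 72480.8.

Consumer surplus = 72480.8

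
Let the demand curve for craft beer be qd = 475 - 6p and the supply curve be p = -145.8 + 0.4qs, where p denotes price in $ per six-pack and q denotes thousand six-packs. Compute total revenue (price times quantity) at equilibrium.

In direct form, qs = 364.5 + 2.5p.
The market clears where 475 - 6p = 364.5 + 2.5p. Rearranging, 8.5p = 110.5, hence p* = 13.
Plugging p* into demand: q* = 475 - 6(13) = 397.
Total revenue = p* × q* = 13 × 397 = 5161.

Total revenue = 5161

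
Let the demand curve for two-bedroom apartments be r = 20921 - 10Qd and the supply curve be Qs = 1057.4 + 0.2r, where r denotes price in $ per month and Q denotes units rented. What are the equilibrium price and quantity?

In direct form, Qd = 2092.1 - 0.1r.
At equilibrium Qd = Qs, so 2092.1 - 0.1r = 1057.4 + 0.2r; collecting terms, 1034.7 = 0.3r and r* = 3449.
Then Q* = 2092.1 - 0.1(3449) = 1747.2.

r* = 3449, Q* = 1747.2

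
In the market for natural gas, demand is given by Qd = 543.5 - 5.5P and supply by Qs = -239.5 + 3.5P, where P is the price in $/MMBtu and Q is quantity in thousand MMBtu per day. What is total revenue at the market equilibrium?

Equating demand and supply, 543.5 - 5.5P = -239.5 + 3.5P gives 9P = 783, so P* = 87.
Substitute back: Q* = 543.5 - 5.5(87) = 65.
Total revenue = P* × Q* = 87 × 65 = 5655.

Total revenue = 5655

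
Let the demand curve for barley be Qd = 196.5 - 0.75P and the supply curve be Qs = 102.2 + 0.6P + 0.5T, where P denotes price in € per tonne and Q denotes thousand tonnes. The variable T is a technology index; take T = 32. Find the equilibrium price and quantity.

P* = 58, Q* = 153

With T = 32, supply is Qs = 118.2 + 0.6P.
At equilibrium Qd = Qs, so 196.5 - 0.75P = 118.2 + 0.6P; collecting terms, 78.3 = 1.35P and P* = 58.
Then Q* = 196.5 - 0.75(58) = 153.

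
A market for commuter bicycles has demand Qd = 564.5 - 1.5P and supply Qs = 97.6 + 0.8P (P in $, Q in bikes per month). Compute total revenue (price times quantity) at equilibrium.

Set Qd = Qs: 564.5 - 1.5P = 97.6 + 0.8P, so 466.9 = 2.3P and P* = 203.
From the demand curve, Q* = 564.5 - 1.5(203) = 260.
Total revenue = P* × Q* = 203 × 260 = 52780.

Total revenue = 52780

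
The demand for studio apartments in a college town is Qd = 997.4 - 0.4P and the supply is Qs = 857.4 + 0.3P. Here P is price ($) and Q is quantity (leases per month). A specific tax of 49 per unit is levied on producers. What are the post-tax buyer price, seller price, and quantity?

Producers keep P_s = P_b - 49 per unit, so supply in terms of the buyer price is Qs = 842.7 + 0.3P_b.
Market clearing requires 997.4 - 0.4P_b = 842.7 + 0.3P_b; hence 154.7 = 0.7P_b and P_b = 221.
So P_s = 172 and the quantity traded is Q = 997.4 - 0.4(221) = 909.

P_b = 221, P_s = 172, Q = 909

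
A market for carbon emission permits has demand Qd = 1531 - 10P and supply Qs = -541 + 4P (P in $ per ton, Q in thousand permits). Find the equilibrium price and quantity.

Set Qd = Qs: 1531 - 10P = -541 + 4P, so 2072 = 14P and P* = 148.
Substitute back: Q* = 1531 - 10(148) = 51.

P* = 148, Q* = 51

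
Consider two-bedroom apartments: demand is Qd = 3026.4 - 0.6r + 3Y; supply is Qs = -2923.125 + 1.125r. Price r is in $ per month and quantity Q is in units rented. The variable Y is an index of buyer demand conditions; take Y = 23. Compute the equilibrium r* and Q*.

With Y = 23, demand is Qd = 3095.4 - 0.6r.
The market clears where 3095.4 - 0.6r = -2923.125 + 1.125r. Rearranging, 1.725r = 6018.525, hence r* = 3489.
From the demand curve, Q* = 3095.4 - 0.6(3489) = 1002.

r* = 3489, Q* = 1002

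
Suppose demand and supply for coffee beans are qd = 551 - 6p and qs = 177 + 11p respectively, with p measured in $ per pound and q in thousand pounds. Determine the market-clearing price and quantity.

Equating demand and supply, 551 - 6p = 177 + 11p gives 17p = 374, so p* = 22.
Plugging p* into demand: q* = 551 - 6(22) = 419.

p* = 22, q* = 419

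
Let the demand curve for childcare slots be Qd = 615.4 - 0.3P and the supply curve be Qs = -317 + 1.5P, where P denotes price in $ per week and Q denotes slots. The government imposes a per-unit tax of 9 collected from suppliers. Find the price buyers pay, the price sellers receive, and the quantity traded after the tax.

Suppliers keep P_s = P_b - 9 per unit, so supply in terms of the buyer price is Qs = -330.5 + 1.5P_b.
Equate demand and the shifted supply: 615.4 - 0.3P_b = -330.5 + 1.5P_b, giving 1.8P_b = 945.9, so P_b = 525.5.
So P_s = 516.5 and the quantity traded is Q = 615.4 - 0.3(525.5) = 457.75.

P_b = 525.5, P_s = 516.5, Q = 457.75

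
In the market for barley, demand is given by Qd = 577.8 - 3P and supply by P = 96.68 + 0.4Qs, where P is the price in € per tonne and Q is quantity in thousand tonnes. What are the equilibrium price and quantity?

P* = 149, Q* = 130.8

Solving each curve for Q: Qs = -241.7 + 2.5P.
The market clears where 577.8 - 3P = -241.7 + 2.5P. Rearranging, 5.5P = 819.5, hence P* = 149.
From the demand curve, Q* = 577.8 - 3(149) = 130.8.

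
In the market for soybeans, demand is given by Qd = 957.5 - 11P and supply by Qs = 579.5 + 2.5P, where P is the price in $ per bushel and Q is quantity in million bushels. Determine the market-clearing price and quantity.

The market clears where 957.5 - 11P = 579.5 + 2.5P. Rearranging, 13.5P = 378, hence P* = 28.
From the demand curve, Q* = 957.5 - 11(28) = 649.5.

P* = 28, Q* = 649.5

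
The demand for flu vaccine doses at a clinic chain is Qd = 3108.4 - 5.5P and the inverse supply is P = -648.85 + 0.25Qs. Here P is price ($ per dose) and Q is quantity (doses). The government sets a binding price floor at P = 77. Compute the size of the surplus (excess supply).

Surplus = 218.5

Solving each curve for Q: Qs = 2595.4 + 4P.
With P fixed at 77, quantity demanded is 2684.9 and quantity supplied is 2903.4.
Surplus = Qs - Qd = 2903.4 - 2684.9 = 218.5.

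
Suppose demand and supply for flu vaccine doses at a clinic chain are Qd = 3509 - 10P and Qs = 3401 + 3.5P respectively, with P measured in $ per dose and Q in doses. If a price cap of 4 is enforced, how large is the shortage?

Shortage = 54

With P fixed at 4, quantity demanded is 3469 and quantity supplied is 3415.
Shortage = Qd - Qs = 3469 - 3415 = 54.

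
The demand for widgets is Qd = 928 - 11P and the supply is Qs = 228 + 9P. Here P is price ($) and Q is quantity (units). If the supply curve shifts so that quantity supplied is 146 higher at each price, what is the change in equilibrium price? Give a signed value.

The market clears where 928 - 11P = 228 + 9P. Rearranging, 20P = 700, hence P* = 35.
Substitute back: Q* = 928 - 11(35) = 543.
After the shift, supply is Qs = 374 + 9P.
Re-solving, 20P = 554 gives P = 27.7 and Q = 623.3.
ΔP = 27.7 - 35 = -7.3.

ΔP = -7.3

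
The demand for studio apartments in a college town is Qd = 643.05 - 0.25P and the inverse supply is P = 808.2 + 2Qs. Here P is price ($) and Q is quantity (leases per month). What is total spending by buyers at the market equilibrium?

Total spending by buyers = 410482.8

Rewriting in direct form: Qs = -404.1 + 0.5P.
The market clears where 643.05 - 0.25P = -404.1 + 0.5P. Rearranging, 0.75P = 1047.15, hence P* = 1396.2.
Then Q* = 643.05 - 0.25(1396.2) = 294.
Total spending by buyers = P* × Q* = 1396.2 × 294 = 410482.8.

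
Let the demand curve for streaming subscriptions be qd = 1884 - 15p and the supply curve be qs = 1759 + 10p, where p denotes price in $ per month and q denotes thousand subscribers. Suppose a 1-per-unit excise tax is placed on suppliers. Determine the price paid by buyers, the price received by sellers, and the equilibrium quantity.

p_b = 5.4, p_s = 4.4, q = 1803

The tax drives a wedge p_b - p_s = 1. Substituting p_s = p_b - 1 into supply: qs = 1749 + 10p_b.
Equate demand and the shifted supply: 1884 - 15p_b = 1749 + 10p_b, giving 25p_b = 135, so p_b = 5.4.
So p_s = 4.4 and the quantity traded is q = 1884 - 15(5.4) = 1803.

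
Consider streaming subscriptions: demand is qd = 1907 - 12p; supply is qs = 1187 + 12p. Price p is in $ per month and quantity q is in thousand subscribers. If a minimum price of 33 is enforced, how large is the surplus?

Surplus = 72

At p = 33: qd = 1511 and qs = 1583.
Surplus = qs - qd = 1583 - 1511 = 72.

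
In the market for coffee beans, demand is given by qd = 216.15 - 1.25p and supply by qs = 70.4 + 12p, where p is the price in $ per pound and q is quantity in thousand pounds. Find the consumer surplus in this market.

Consumer surplus = 16386.304

At equilibrium qd = qs, so 216.15 - 1.25p = 70.4 + 12p; collecting terms, 145.75 = 13.25p and p* = 11.
Substitute back: q* = 216.15 - 1.25(11) = 202.4.
Demand choke price (qd = 0): p = 216.15/1.25 = 172.92. Consumer surplus = ½ × (172.92 - 11) × 202.4 = 16386.304.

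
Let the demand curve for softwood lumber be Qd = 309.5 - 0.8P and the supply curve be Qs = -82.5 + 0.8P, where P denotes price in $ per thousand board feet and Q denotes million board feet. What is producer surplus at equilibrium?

Equating demand and supply, 309.5 - 0.8P = -82.5 + 0.8P gives 1.6P = 392, so P* = 245.
Substitute back: Q* = 309.5 - 0.8(245) = 113.5.
Supply choke price (Qs = 0): P = 103.125. Producer surplus = ½ × (245 - 103.125) × 113.5 = 8051.40625.

Producer surplus = 8051.40625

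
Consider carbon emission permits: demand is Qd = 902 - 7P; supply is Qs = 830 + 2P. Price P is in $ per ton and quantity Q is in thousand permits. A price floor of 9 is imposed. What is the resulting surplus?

At P = 9: Qd = 839 and Qs = 848.
Surplus = Qs - Qd = 848 - 839 = 9.

Surplus = 9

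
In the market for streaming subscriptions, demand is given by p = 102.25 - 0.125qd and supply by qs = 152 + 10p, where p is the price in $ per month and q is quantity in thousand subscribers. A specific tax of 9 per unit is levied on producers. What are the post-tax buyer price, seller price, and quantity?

Rewriting in direct form: qd = 818 - 8p.
Producers keep p_s = p_b - 9 per unit, so supply in terms of the buyer price is qs = 62 + 10p_b.
Equate demand and the shifted supply: 818 - 8p_b = 62 + 10p_b, giving 18p_b = 756, so p_b = 42.
Then p_s = 42 - 9 = 33 and q = 818 - 8(42) = 482.

p_b = 42, p_s = 33, q = 482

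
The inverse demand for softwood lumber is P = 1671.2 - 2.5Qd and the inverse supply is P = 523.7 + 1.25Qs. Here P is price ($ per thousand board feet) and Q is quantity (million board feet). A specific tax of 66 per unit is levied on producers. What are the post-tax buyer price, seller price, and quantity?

Rewriting in direct form: Qd = 668.48 - 0.4P and Qs = -418.96 + 0.8P.
With a tax of 66 on producers, they supply based on the net price P_s = P_b - 66, so Qs = -471.76 + 0.8P_b.
Set Qd = Qs: 668.48 - 0.4P_b = -471.76 + 0.8P_b, so 1140.24 = 1.2P_b and P_b = 950.2.
Then P_s = 950.2 - 66 = 884.2 and Q = 668.48 - 0.4(950.2) = 288.4.

P_b = 950.2, P_s = 884.2, Q = 288.4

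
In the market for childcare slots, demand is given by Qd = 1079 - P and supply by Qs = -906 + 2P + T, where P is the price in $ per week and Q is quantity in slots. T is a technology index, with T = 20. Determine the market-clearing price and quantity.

P* = 655, Q* = 424

With T = 20, supply is Qs = -886 + 2P.
At equilibrium Qd = Qs, so 1079 - P = -886 + 2P; collecting terms, 1965 = 3P and P* = 655.
Substitute back: Q* = 1079 - 655 = 424.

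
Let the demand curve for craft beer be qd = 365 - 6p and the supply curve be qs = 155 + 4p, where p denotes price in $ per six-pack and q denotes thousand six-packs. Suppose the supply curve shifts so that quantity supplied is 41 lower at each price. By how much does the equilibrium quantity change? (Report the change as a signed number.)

Δq = -24.6

At equilibrium qd = qs, so 365 - 6p = 155 + 4p; collecting terms, 210 = 10p and p* = 21.
Plugging p* into demand: q* = 365 - 6(21) = 239.
After the shift, supply is qs = 114 + 4p.
New equilibrium: 251 = 10p, so p = 25.1 and q = 214.4.
Δq = 214.4 - 239 = -24.6.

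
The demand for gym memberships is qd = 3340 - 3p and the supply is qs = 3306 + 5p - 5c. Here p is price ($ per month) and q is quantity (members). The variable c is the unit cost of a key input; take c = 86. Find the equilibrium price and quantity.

p* = 58, q* = 3166

With c = 86, supply is qs = 2876 + 5p.
The market clears where 3340 - 3p = 2876 + 5p. Rearranging, 8p = 464, hence p* = 58.
Plugging p* into demand: q* = 3340 - 3(58) = 3166.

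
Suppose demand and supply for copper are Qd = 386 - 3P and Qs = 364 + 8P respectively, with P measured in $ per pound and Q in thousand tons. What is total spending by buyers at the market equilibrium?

Total spending by buyers = 760

Set Qd = Qs: 386 - 3P = 364 + 8P, so 22 = 11P and P* = 2.
From the demand curve, Q* = 386 - 3(2) = 380.
Total spending by buyers = P* × Q* = 2 × 380 = 760.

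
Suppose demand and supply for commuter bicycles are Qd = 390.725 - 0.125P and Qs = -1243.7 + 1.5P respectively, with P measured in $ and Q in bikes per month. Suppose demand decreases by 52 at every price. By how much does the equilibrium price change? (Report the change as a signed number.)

ΔP = -32

At equilibrium Qd = Qs, so 390.725 - 0.125P = -1243.7 + 1.5P; collecting terms, 1634.425 = 1.625P and P* = 1005.8.
From the demand curve, Q* = 390.725 - 0.125(1005.8) = 265.
After the shift, demand is Qd = 338.725 - 0.125P.
New equilibrium: 1582.425 = 1.625P, so P = 973.8 and Q = 217.
ΔP = 973.8 - 1005.8 = -32.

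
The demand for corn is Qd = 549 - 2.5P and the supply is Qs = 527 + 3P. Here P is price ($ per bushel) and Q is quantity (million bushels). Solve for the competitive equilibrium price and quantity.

P* = 4, Q* = 539

The market clears where 549 - 2.5P = 527 + 3P. Rearranging, 5.5P = 22, hence P* = 4.
Substitute back: Q* = 549 - 2.5(4) = 539.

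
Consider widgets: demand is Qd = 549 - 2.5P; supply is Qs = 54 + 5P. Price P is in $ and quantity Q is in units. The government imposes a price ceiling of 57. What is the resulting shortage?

At P = 57: Qd = 406.5 and Qs = 339.
Shortage = Qd - Qs = 406.5 - 339 = 67.5.

Shortage = 67.5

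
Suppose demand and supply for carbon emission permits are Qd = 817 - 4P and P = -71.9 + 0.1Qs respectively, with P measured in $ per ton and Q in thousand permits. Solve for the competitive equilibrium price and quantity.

P* = 7, Q* = 789

Rewriting in direct form: Qs = 719 + 10P.
The market clears where 817 - 4P = 719 + 10P. Rearranging, 14P = 98, hence P* = 7.
From the demand curve, Q* = 817 - 4(7) = 789.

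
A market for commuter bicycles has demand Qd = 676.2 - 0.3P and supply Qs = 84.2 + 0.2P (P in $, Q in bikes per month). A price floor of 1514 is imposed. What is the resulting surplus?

At P = 1514: Qd = 222 and Qs = 387.
Surplus = Qs - Qd = 387 - 222 = 165.

Surplus = 165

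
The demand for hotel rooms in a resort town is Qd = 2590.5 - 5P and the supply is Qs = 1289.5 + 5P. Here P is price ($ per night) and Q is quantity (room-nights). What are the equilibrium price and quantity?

P* = 130.1, Q* = 1940

Equating demand and supply, 2590.5 - 5P = 1289.5 + 5P gives 10P = 1301, so P* = 130.1.
Plugging P* into demand: Q* = 2590.5 - 5(130.1) = 1940.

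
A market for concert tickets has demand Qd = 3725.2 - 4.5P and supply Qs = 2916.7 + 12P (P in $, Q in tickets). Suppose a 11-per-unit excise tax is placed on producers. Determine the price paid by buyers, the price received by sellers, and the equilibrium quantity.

P_b = 57, P_s = 46, Q = 3468.7

With a tax of 11 on producers, they supply based on the net price P_s = P_b - 11, so Qs = 2784.7 + 12P_b.
Equate demand and the shifted supply: 3725.2 - 4.5P_b = 2784.7 + 12P_b, giving 16.5P_b = 940.5, so P_b = 57.
Then P_s = 57 - 11 = 46 and Q = 3725.2 - 4.5(57) = 3468.7.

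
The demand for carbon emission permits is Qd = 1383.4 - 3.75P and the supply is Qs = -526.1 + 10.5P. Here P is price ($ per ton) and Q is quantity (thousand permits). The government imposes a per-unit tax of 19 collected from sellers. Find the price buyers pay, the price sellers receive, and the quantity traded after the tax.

The tax drives a wedge P_b - P_s = 19. Substituting P_s = P_b - 19 into supply: Qs = -725.6 + 10.5P_b.
Set Qd = Qs: 1383.4 - 3.75P_b = -725.6 + 10.5P_b, so 2109 = 14.25P_b and P_b = 148.
Then P_s = 148 - 19 = 129 and Q = 1383.4 - 3.75(148) = 828.4.

P_b = 148, P_s = 129, Q = 828.4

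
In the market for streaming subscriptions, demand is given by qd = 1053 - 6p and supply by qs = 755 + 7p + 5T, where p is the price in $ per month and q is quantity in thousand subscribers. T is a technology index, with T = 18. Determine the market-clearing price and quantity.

p* = 16, q* = 957

With T = 18, supply is qs = 845 + 7p.
At equilibrium qd = qs, so 1053 - 6p = 845 + 7p; collecting terms, 208 = 13p and p* = 16.
From the demand curve, q* = 1053 - 6(16) = 957.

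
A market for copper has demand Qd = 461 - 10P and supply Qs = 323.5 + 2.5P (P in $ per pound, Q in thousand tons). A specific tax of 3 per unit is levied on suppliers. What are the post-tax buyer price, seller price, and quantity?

P_b = 11.6, P_s = 8.6, Q = 345

Suppliers keep P_s = P_b - 3 per unit, so supply in terms of the buyer price is Qs = 316 + 2.5P_b.
Market clearing requires 461 - 10P_b = 316 + 2.5P_b; hence 145 = 12.5P_b and P_b = 11.6.
Then P_s = 11.6 - 3 = 8.6 and Q = 461 - 10(11.6) = 345.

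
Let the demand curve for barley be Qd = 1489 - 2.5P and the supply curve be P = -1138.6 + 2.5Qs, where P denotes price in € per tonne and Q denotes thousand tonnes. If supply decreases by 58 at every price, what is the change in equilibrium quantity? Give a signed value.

ΔQ = -50

Rewriting in direct form: Qs = 455.44 + 0.4P.
At equilibrium Qd = Qs, so 1489 - 2.5P = 455.44 + 0.4P; collecting terms, 1033.56 = 2.9P and P* = 356.4.
Then Q* = 1489 - 2.5(356.4) = 598.
After the shift, supply is Qs = 397.44 + 0.4P.
New equilibrium: 1091.56 = 2.9P, so P = 376.4 and Q = 548.
ΔQ = 548 - 598 = -50.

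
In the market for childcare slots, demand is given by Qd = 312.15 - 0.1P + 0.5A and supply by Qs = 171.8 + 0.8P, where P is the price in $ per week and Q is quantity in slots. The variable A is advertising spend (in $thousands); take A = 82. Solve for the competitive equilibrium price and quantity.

With A = 82, demand is Qd = 353.15 - 0.1P.
Equating demand and supply, 353.15 - 0.1P = 171.8 + 0.8P gives 0.9P = 181.35, so P* = 201.5.
Plugging P* into demand: Q* = 353.15 - 0.1(201.5) = 333.

P* = 201.5, Q* = 333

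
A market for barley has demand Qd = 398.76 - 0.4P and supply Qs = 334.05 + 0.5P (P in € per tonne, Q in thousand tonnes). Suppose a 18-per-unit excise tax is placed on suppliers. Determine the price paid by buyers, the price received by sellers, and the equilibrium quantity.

P_b = 81.9, P_s = 63.9, Q = 366

Suppliers keep P_s = P_b - 18 per unit, so supply in terms of the buyer price is Qs = 325.05 + 0.5P_b.
Equate demand and the shifted supply: 398.76 - 0.4P_b = 325.05 + 0.5P_b, giving 0.9P_b = 73.71, so P_b = 81.9.
So P_s = 63.9 and the quantity traded is Q = 398.76 - 0.4(81.9) = 366.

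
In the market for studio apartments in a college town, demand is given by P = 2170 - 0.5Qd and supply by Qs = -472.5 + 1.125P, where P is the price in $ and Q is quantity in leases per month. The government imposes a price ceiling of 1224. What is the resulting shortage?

In direct form, Qd = 4340 - 2P.
Evaluating both curves at the ceiling price 1224 gives Qd = 1892, Qs = 904.5.
Shortage = Qd - Qs = 1892 - 904.5 = 987.5.

Shortage = 987.5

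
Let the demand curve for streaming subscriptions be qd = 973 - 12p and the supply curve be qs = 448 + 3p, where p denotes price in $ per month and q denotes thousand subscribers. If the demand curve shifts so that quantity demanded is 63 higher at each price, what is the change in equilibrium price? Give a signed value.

Set qd = qs: 973 - 12p = 448 + 3p, so 525 = 15p and p* = 35.
From the demand curve, q* = 973 - 12(35) = 553.
After the shift, demand is qd = 1036 - 12p.
Re-solving, 15p = 588 gives p = 39.2 and q = 565.6.
Δp = 39.2 - 35 = 4.2.

Δp = 4.2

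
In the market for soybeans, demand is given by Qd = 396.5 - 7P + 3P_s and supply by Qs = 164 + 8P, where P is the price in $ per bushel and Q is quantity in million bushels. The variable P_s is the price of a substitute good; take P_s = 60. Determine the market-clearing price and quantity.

P* = 27.5, Q* = 384

With P_s = 60, demand is Qd = 576.5 - 7P.
At equilibrium Qd = Qs, so 576.5 - 7P = 164 + 8P; collecting terms, 412.5 = 15P and P* = 27.5.
From the demand curve, Q* = 576.5 - 7(27.5) = 384.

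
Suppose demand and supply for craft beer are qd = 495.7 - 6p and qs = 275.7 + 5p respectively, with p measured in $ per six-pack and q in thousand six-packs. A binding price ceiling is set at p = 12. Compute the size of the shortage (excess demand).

At p = 12: qd = 423.7 and qs = 335.7.
Shortage = qd - qs = 423.7 - 335.7 = 88.

Shortage = 88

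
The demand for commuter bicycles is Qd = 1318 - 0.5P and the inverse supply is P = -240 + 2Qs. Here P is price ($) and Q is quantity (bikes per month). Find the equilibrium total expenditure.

Total expenditure = 861362

Solving each curve for Q: Qs = 120 + 0.5P.
At equilibrium Qd = Qs, so 1318 - 0.5P = 120 + 0.5P; collecting terms, 1198 = P and P* = 1198.
Plugging P* into demand: Q* = 1318 - 0.5(1198) = 719.
Total expenditure = P* × Q* = 1198 × 719 = 861362.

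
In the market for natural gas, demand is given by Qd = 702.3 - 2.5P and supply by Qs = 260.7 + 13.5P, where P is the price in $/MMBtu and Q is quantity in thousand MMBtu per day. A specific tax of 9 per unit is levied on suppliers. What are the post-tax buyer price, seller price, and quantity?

The tax drives a wedge P_b - P_s = 9. Substituting P_s = P_b - 9 into supply: Qs = 139.2 + 13.5P_b.
Market clearing requires 702.3 - 2.5P_b = 139.2 + 13.5P_b; hence 563.1 = 16P_b and P_b = 35.19375.
So P_s = 26.19375 and the quantity traded is Q = 702.3 - 2.5(35.19375) = 614.315625.

P_b = 35.19375, P_s = 26.19375, Q = 614.315625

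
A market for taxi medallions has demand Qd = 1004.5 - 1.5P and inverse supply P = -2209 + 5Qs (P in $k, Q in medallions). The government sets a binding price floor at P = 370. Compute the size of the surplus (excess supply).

Inverting to quantity form: Qs = 441.8 + 0.2P.
With P fixed at 370, quantity demanded is 449.5 and quantity supplied is 515.8.
Surplus = Qs - Qd = 515.8 - 449.5 = 66.3.

Surplus = 66.3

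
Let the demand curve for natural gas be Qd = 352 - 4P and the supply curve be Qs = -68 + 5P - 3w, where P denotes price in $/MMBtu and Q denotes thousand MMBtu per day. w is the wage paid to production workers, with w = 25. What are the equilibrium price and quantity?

With w = 25, supply is Qs = -143 + 5P.
Set Qd = Qs: 352 - 4P = -143 + 5P, so 495 = 9P and P* = 55.
From the demand curve, Q* = 352 - 4(55) = 132.

P* = 55, Q* = 132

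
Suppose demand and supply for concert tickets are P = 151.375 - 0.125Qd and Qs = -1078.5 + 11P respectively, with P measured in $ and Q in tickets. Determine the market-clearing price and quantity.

Solving each curve for Q: Qd = 1211 - 8P.
The market clears where 1211 - 8P = -1078.5 + 11P. Rearranging, 19P = 2289.5, hence P* = 120.5.
Plugging P* into demand: Q* = 1211 - 8(120.5) = 247.

P* = 120.5, Q* = 247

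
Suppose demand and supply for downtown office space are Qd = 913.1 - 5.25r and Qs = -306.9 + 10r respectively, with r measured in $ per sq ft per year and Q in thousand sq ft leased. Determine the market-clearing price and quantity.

r* = 80, Q* = 493.1

At equilibrium Qd = Qs, so 913.1 - 5.25r = -306.9 + 10r; collecting terms, 1220 = 15.25r and r* = 80.
Then Q* = 913.1 - 5.25(80) = 493.1.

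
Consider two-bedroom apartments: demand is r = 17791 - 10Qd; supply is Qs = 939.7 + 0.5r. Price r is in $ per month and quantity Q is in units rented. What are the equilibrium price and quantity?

Solving each curve for Q: Qd = 1779.1 - 0.1r.
Set Qd = Qs: 1779.1 - 0.1r = 939.7 + 0.5r, so 839.4 = 0.6r and r* = 1399.
Substitute back: Q* = 1779.1 - 0.1(1399) = 1639.2.

r* = 1399, Q* = 1639.2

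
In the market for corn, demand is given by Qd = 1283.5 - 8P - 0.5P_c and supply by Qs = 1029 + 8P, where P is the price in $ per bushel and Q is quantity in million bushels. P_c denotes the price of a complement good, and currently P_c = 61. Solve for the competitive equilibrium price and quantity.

With P_c = 61, demand is Qd = 1253 - 8P.
The market clears where 1253 - 8P = 1029 + 8P. Rearranging, 16P = 224, hence P* = 14.
Substitute back: Q* = 1253 - 8(14) = 1141.

P* = 14, Q* = 1141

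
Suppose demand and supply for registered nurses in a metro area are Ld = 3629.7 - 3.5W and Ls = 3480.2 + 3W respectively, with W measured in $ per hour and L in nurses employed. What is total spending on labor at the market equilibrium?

Set Ld = Ls: 3629.7 - 3.5W = 3480.2 + 3W, so 149.5 = 6.5W and W* = 23.
Substitute back: L* = 3629.7 - 3.5(23) = 3549.2.
Total spending on labor = W* × L* = 23 × 3549.2 = 81631.6.

Total spending on labor = 81631.6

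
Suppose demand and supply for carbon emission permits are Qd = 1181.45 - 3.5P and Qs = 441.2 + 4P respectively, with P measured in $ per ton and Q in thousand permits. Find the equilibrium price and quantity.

P* = 98.7, Q* = 836

The market clears where 1181.45 - 3.5P = 441.2 + 4P. Rearranging, 7.5P = 740.25, hence P* = 98.7.
Then Q* = 1181.45 - 3.5(98.7) = 836.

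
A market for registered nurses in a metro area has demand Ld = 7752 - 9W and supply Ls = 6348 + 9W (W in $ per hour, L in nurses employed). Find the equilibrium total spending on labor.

Total spending on labor = 549900

Set Ld = Ls: 7752 - 9W = 6348 + 9W, so 1404 = 18W and W* = 78.
Substitute back: L* = 7752 - 9(78) = 7050.
Total spending on labor = W* × L* = 78 × 7050 = 549900.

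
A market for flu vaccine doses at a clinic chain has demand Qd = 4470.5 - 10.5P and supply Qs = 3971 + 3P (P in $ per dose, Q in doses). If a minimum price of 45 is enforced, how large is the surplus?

At P = 45: Qd = 3998 and Qs = 4106.
Surplus = Qs - Qd = 4106 - 3998 = 108.

Surplus = 108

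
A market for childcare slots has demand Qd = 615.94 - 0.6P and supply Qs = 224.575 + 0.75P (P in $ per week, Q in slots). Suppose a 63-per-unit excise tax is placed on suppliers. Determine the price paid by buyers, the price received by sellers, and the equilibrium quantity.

P_b = 324.9, P_s = 261.9, Q = 421

With a tax of 63 on suppliers, they supply based on the net price P_s = P_b - 63, so Qs = 177.325 + 0.75P_b.
Equate demand and the shifted supply: 615.94 - 0.6P_b = 177.325 + 0.75P_b, giving 1.35P_b = 438.615, so P_b = 324.9.
So P_s = 261.9 and the quantity traded is Q = 615.94 - 0.6(324.9) = 421.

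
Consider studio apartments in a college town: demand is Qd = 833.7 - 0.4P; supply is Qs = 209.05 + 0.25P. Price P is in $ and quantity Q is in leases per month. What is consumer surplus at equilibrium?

Set Qd = Qs: 833.7 - 0.4P = 209.05 + 0.25P, so 624.65 = 0.65P and P* = 961.
From the demand curve, Q* = 833.7 - 0.4(961) = 449.3.
Demand choke price (Qd = 0): P = 833.7/0.4 = 2084.25. Consumer surplus = ½ × (2084.25 - 961) × 449.3 = 252338.1125.

Consumer surplus = 252338.1125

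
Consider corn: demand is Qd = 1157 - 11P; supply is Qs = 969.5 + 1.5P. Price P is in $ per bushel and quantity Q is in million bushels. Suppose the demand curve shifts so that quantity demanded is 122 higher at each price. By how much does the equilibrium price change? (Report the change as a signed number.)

ΔP = 9.76

The market clears where 1157 - 11P = 969.5 + 1.5P. Rearranging, 12.5P = 187.5, hence P* = 15.
From the demand curve, Q* = 1157 - 11(15) = 992.
After the shift, demand is Qd = 1279 - 11P.
Re-solving, 12.5P = 309.5 gives P = 24.76 and Q = 1006.64.
ΔP = 24.76 - 15 = 9.76.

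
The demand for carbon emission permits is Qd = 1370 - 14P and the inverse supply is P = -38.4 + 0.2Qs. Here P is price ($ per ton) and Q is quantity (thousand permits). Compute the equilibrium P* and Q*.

Solving each curve for Q: Qs = 192 + 5P.
Equating demand and supply, 1370 - 14P = 192 + 5P gives 19P = 1178, so P* = 62.
Plugging P* into demand: Q* = 1370 - 14(62) = 502.

P* = 62, Q* = 502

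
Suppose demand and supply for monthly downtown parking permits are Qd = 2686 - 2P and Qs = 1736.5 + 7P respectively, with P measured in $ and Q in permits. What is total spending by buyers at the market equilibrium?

Total spending by buyers = 261112.5

The market clears where 2686 - 2P = 1736.5 + 7P. Rearranging, 9P = 949.5, hence P* = 105.5.
Plugging P* into demand: Q* = 2686 - 2(105.5) = 2475.
Total spending by buyers = P* × Q* = 105.5 × 2475 = 261112.5.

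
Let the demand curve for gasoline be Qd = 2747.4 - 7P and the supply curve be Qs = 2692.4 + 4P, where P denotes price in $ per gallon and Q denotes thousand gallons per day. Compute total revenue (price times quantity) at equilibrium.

Total revenue = 13562

Set Qd = Qs: 2747.4 - 7P = 2692.4 + 4P, so 55 = 11P and P* = 5.
Then Q* = 2747.4 - 7(5) = 2712.4.
Total revenue = P* × Q* = 5 × 2712.4 = 13562.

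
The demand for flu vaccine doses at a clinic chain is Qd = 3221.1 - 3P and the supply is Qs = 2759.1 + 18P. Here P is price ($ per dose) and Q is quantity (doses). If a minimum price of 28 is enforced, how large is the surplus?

Evaluating both curves at the floor price 28 gives Qd = 3137.1, Qs = 3263.1.
Surplus = Qs - Qd = 3263.1 - 3137.1 = 126.

Surplus = 126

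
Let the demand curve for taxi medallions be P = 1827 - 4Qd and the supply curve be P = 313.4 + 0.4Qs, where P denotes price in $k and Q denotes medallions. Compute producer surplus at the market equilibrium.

Solving each curve for Q: Qd = 456.75 - 0.25P and Qs = -783.5 + 2.5P.
At equilibrium Qd = Qs, so 456.75 - 0.25P = -783.5 + 2.5P; collecting terms, 1240.25 = 2.75P and P* = 451.
Plugging P* into demand: Q* = 456.75 - 0.25(451) = 344.
Supply choke price (Qs = 0): P = 313.4. Producer surplus = ½ × (451 - 313.4) × 344 = 23667.2.

Producer surplus = 23667.2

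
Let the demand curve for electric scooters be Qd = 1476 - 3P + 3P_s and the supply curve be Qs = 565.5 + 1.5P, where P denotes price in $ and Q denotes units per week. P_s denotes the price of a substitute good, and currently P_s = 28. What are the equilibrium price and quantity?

P* = 221, Q* = 897

With P_s = 28, demand is Qd = 1560 - 3P.
Equating demand and supply, 1560 - 3P = 565.5 + 1.5P gives 4.5P = 994.5, so P* = 221.
Plugging P* into demand: Q* = 1560 - 3(221) = 897.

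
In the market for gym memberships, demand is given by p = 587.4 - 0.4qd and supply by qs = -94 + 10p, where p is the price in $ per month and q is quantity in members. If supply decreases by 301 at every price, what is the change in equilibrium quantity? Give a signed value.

Inverting to quantity form: qd = 1468.5 - 2.5p.
Set qd = qs: 1468.5 - 2.5p = -94 + 10p, so 1562.5 = 12.5p and p* = 125.
Substitute back: q* = 1468.5 - 2.5(125) = 1156.
After the shift, supply is qs = -395 + 10p.
New equilibrium: 1863.5 = 12.5p, so p = 149.08 and q = 1095.8.
Δq = 1095.8 - 1156 = -60.2.

Δq = -60.2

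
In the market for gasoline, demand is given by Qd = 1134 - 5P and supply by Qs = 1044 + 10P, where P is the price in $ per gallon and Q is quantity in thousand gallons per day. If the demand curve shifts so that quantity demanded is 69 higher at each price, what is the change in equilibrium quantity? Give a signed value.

ΔQ = 46

The market clears where 1134 - 5P = 1044 + 10P. Rearranging, 15P = 90, hence P* = 6.
Substitute back: Q* = 1134 - 5(6) = 1104.
After the shift, demand is Qd = 1203 - 5P.
New equilibrium: 159 = 15P, so P = 10.6 and Q = 1150.
ΔQ = 1150 - 1104 = 46.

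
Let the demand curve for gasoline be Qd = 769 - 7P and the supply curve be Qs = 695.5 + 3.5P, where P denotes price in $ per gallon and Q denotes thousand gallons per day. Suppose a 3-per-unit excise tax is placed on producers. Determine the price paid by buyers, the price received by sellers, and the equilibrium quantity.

The tax drives a wedge P_b - P_s = 3. Substituting P_s = P_b - 3 into supply: Qs = 685 + 3.5P_b.
Equate demand and the shifted supply: 769 - 7P_b = 685 + 3.5P_b, giving 10.5P_b = 84, so P_b = 8.
So P_s = 5 and the quantity traded is Q = 769 - 7(8) = 713.

P_b = 8, P_s = 5, Q = 713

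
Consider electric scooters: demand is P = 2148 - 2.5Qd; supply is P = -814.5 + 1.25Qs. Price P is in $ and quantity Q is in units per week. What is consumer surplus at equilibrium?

Rewriting in direct form: Qd = 859.2 - 0.4P and Qs = 651.6 + 0.8P.
Equating demand and supply, 859.2 - 0.4P = 651.6 + 0.8P gives 1.2P = 207.6, so P* = 173.
From the demand curve, Q* = 859.2 - 0.4(173) = 790.
Demand choke price (Qd = 0): P = 859.2/0.4 = 2148. Consumer surplus = ½ × (2148 - 173) × 790 = 780125.

Consumer surplus = 780125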